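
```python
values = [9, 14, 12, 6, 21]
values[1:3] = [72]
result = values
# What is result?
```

Answer: [9, 72, 6, 21]

Derivation:
Trace (tracking result):
values = [9, 14, 12, 6, 21]  # -> values = [9, 14, 12, 6, 21]
values[1:3] = [72]  # -> values = [9, 72, 6, 21]
result = values  # -> result = [9, 72, 6, 21]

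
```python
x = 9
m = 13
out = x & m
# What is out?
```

Answer: 9

Derivation:
Trace (tracking out):
x = 9  # -> x = 9
m = 13  # -> m = 13
out = x & m  # -> out = 9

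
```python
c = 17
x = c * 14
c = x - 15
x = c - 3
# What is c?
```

Answer: 223

Derivation:
Trace (tracking c):
c = 17  # -> c = 17
x = c * 14  # -> x = 238
c = x - 15  # -> c = 223
x = c - 3  # -> x = 220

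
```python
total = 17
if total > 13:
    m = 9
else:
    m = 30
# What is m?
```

Answer: 9

Derivation:
Trace (tracking m):
total = 17  # -> total = 17
if total > 13:  # condition is True
    m = 9  # -> m = 9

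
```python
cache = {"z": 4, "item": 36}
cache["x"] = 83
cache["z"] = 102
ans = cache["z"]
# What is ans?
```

Trace (tracking ans):
cache = {'z': 4, 'item': 36}  # -> cache = {'z': 4, 'item': 36}
cache['x'] = 83  # -> cache = {'z': 4, 'item': 36, 'x': 83}
cache['z'] = 102  # -> cache = {'z': 102, 'item': 36, 'x': 83}
ans = cache['z']  # -> ans = 102

Answer: 102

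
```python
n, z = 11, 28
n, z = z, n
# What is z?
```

Answer: 11

Derivation:
Trace (tracking z):
n, z = (11, 28)  # -> n = 11, z = 28
n, z = (z, n)  # -> n = 28, z = 11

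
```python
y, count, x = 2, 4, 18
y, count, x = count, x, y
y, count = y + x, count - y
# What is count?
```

Trace (tracking count):
y, count, x = (2, 4, 18)  # -> y = 2, count = 4, x = 18
y, count, x = (count, x, y)  # -> y = 4, count = 18, x = 2
y, count = (y + x, count - y)  # -> y = 6, count = 14

Answer: 14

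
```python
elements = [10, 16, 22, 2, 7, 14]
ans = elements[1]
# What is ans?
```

Trace (tracking ans):
elements = [10, 16, 22, 2, 7, 14]  # -> elements = [10, 16, 22, 2, 7, 14]
ans = elements[1]  # -> ans = 16

Answer: 16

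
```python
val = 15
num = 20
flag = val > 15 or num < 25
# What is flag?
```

Answer: True

Derivation:
Trace (tracking flag):
val = 15  # -> val = 15
num = 20  # -> num = 20
flag = val > 15 or num < 25  # -> flag = True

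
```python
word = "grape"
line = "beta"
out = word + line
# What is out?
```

Answer: 'grapebeta'

Derivation:
Trace (tracking out):
word = 'grape'  # -> word = 'grape'
line = 'beta'  # -> line = 'beta'
out = word + line  # -> out = 'grapebeta'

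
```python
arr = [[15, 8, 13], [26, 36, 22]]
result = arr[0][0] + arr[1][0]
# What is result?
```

Trace (tracking result):
arr = [[15, 8, 13], [26, 36, 22]]  # -> arr = [[15, 8, 13], [26, 36, 22]]
result = arr[0][0] + arr[1][0]  # -> result = 41

Answer: 41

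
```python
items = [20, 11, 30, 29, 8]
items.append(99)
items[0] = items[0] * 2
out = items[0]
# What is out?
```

Answer: 40

Derivation:
Trace (tracking out):
items = [20, 11, 30, 29, 8]  # -> items = [20, 11, 30, 29, 8]
items.append(99)  # -> items = [20, 11, 30, 29, 8, 99]
items[0] = items[0] * 2  # -> items = [40, 11, 30, 29, 8, 99]
out = items[0]  # -> out = 40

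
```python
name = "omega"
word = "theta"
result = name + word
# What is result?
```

Trace (tracking result):
name = 'omega'  # -> name = 'omega'
word = 'theta'  # -> word = 'theta'
result = name + word  # -> result = 'omegatheta'

Answer: 'omegatheta'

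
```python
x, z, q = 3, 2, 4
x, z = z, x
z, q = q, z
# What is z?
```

Trace (tracking z):
x, z, q = (3, 2, 4)  # -> x = 3, z = 2, q = 4
x, z = (z, x)  # -> x = 2, z = 3
z, q = (q, z)  # -> z = 4, q = 3

Answer: 4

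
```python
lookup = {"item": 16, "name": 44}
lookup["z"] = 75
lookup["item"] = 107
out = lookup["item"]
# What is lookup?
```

Answer: {'item': 107, 'name': 44, 'z': 75}

Derivation:
Trace (tracking lookup):
lookup = {'item': 16, 'name': 44}  # -> lookup = {'item': 16, 'name': 44}
lookup['z'] = 75  # -> lookup = {'item': 16, 'name': 44, 'z': 75}
lookup['item'] = 107  # -> lookup = {'item': 107, 'name': 44, 'z': 75}
out = lookup['item']  # -> out = 107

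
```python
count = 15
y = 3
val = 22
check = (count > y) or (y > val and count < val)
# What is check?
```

Answer: True

Derivation:
Trace (tracking check):
count = 15  # -> count = 15
y = 3  # -> y = 3
val = 22  # -> val = 22
check = count > y or (y > val and count < val)  # -> check = True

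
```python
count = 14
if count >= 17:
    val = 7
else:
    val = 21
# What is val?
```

Trace (tracking val):
count = 14  # -> count = 14
if count >= 17:  # condition is False
else:
    val = 21  # -> val = 21

Answer: 21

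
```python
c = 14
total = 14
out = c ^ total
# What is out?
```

Answer: 0

Derivation:
Trace (tracking out):
c = 14  # -> c = 14
total = 14  # -> total = 14
out = c ^ total  # -> out = 0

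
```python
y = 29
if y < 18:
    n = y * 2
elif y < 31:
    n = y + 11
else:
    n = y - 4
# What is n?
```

Answer: 40

Derivation:
Trace (tracking n):
y = 29  # -> y = 29
if y < 18:  # condition is False
elif y < 31:  # condition is True
    n = y + 11  # -> n = 40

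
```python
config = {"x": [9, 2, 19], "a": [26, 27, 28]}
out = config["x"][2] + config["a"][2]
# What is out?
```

Trace (tracking out):
config = {'x': [9, 2, 19], 'a': [26, 27, 28]}  # -> config = {'x': [9, 2, 19], 'a': [26, 27, 28]}
out = config['x'][2] + config['a'][2]  # -> out = 47

Answer: 47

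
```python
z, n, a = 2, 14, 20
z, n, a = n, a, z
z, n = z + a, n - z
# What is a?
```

Trace (tracking a):
z, n, a = (2, 14, 20)  # -> z = 2, n = 14, a = 20
z, n, a = (n, a, z)  # -> z = 14, n = 20, a = 2
z, n = (z + a, n - z)  # -> z = 16, n = 6

Answer: 2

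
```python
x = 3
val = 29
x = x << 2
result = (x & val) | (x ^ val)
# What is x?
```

Trace (tracking x):
x = 3  # -> x = 3
val = 29  # -> val = 29
x = x << 2  # -> x = 12
result = x & val | x ^ val  # -> result = 29

Answer: 12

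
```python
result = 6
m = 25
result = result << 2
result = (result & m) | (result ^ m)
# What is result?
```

Answer: 25

Derivation:
Trace (tracking result):
result = 6  # -> result = 6
m = 25  # -> m = 25
result = result << 2  # -> result = 24
result = result & m | result ^ m  # -> result = 25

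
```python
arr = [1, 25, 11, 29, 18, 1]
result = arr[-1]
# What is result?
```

Answer: 1

Derivation:
Trace (tracking result):
arr = [1, 25, 11, 29, 18, 1]  # -> arr = [1, 25, 11, 29, 18, 1]
result = arr[-1]  # -> result = 1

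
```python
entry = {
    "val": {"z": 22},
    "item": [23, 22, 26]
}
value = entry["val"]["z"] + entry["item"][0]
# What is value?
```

Trace (tracking value):
entry = {'val': {'z': 22}, 'item': [23, 22, 26]}  # -> entry = {'val': {'z': 22}, 'item': [23, 22, 26]}
value = entry['val']['z'] + entry['item'][0]  # -> value = 45

Answer: 45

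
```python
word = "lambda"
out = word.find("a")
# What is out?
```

Trace (tracking out):
word = 'lambda'  # -> word = 'lambda'
out = word.find('a')  # -> out = 1

Answer: 1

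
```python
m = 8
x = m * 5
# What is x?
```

Trace (tracking x):
m = 8  # -> m = 8
x = m * 5  # -> x = 40

Answer: 40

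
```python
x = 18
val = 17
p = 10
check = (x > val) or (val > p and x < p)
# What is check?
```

Answer: True

Derivation:
Trace (tracking check):
x = 18  # -> x = 18
val = 17  # -> val = 17
p = 10  # -> p = 10
check = x > val or (val > p and x < p)  # -> check = True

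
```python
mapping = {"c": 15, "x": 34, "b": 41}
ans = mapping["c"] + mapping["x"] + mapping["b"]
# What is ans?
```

Answer: 90

Derivation:
Trace (tracking ans):
mapping = {'c': 15, 'x': 34, 'b': 41}  # -> mapping = {'c': 15, 'x': 34, 'b': 41}
ans = mapping['c'] + mapping['x'] + mapping['b']  # -> ans = 90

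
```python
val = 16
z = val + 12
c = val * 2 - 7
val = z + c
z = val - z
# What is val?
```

Trace (tracking val):
val = 16  # -> val = 16
z = val + 12  # -> z = 28
c = val * 2 - 7  # -> c = 25
val = z + c  # -> val = 53
z = val - z  # -> z = 25

Answer: 53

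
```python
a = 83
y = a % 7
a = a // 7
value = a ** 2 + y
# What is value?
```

Answer: 127

Derivation:
Trace (tracking value):
a = 83  # -> a = 83
y = a % 7  # -> y = 6
a = a // 7  # -> a = 11
value = a ** 2 + y  # -> value = 127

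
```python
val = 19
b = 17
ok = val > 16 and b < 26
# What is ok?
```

Trace (tracking ok):
val = 19  # -> val = 19
b = 17  # -> b = 17
ok = val > 16 and b < 26  # -> ok = True

Answer: True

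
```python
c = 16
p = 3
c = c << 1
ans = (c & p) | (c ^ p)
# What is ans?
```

Answer: 35

Derivation:
Trace (tracking ans):
c = 16  # -> c = 16
p = 3  # -> p = 3
c = c << 1  # -> c = 32
ans = c & p | c ^ p  # -> ans = 35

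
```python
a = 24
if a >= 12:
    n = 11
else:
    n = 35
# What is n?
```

Answer: 11

Derivation:
Trace (tracking n):
a = 24  # -> a = 24
if a >= 12:  # condition is True
    n = 11  # -> n = 11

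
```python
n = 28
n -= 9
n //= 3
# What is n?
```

Trace (tracking n):
n = 28  # -> n = 28
n -= 9  # -> n = 19
n //= 3  # -> n = 6

Answer: 6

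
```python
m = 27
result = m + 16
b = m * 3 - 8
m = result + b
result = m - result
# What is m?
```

Trace (tracking m):
m = 27  # -> m = 27
result = m + 16  # -> result = 43
b = m * 3 - 8  # -> b = 73
m = result + b  # -> m = 116
result = m - result  # -> result = 73

Answer: 116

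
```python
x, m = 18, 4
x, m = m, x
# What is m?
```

Answer: 18

Derivation:
Trace (tracking m):
x, m = (18, 4)  # -> x = 18, m = 4
x, m = (m, x)  # -> x = 4, m = 18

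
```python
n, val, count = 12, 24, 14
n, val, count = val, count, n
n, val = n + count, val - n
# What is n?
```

Answer: 36

Derivation:
Trace (tracking n):
n, val, count = (12, 24, 14)  # -> n = 12, val = 24, count = 14
n, val, count = (val, count, n)  # -> n = 24, val = 14, count = 12
n, val = (n + count, val - n)  # -> n = 36, val = -10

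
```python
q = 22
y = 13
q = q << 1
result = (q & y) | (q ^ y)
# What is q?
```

Answer: 44

Derivation:
Trace (tracking q):
q = 22  # -> q = 22
y = 13  # -> y = 13
q = q << 1  # -> q = 44
result = q & y | q ^ y  # -> result = 45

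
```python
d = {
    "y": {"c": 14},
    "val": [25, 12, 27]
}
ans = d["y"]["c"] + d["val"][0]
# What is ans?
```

Trace (tracking ans):
d = {'y': {'c': 14}, 'val': [25, 12, 27]}  # -> d = {'y': {'c': 14}, 'val': [25, 12, 27]}
ans = d['y']['c'] + d['val'][0]  # -> ans = 39

Answer: 39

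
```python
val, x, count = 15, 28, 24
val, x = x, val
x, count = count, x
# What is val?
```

Trace (tracking val):
val, x, count = (15, 28, 24)  # -> val = 15, x = 28, count = 24
val, x = (x, val)  # -> val = 28, x = 15
x, count = (count, x)  # -> x = 24, count = 15

Answer: 28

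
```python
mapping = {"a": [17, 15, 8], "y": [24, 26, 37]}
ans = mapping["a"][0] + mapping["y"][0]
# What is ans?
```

Answer: 41

Derivation:
Trace (tracking ans):
mapping = {'a': [17, 15, 8], 'y': [24, 26, 37]}  # -> mapping = {'a': [17, 15, 8], 'y': [24, 26, 37]}
ans = mapping['a'][0] + mapping['y'][0]  # -> ans = 41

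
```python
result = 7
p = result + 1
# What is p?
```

Answer: 8

Derivation:
Trace (tracking p):
result = 7  # -> result = 7
p = result + 1  # -> p = 8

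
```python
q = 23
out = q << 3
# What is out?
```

Answer: 184

Derivation:
Trace (tracking out):
q = 23  # -> q = 23
out = q << 3  # -> out = 184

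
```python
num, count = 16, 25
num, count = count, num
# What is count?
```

Answer: 16

Derivation:
Trace (tracking count):
num, count = (16, 25)  # -> num = 16, count = 25
num, count = (count, num)  # -> num = 25, count = 16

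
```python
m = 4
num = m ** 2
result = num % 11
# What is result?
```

Trace (tracking result):
m = 4  # -> m = 4
num = m ** 2  # -> num = 16
result = num % 11  # -> result = 5

Answer: 5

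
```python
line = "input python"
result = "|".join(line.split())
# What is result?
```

Trace (tracking result):
line = 'input python'  # -> line = 'input python'
result = '|'.join(line.split())  # -> result = 'input|python'

Answer: 'input|python'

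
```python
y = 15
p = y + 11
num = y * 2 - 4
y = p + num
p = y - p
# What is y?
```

Trace (tracking y):
y = 15  # -> y = 15
p = y + 11  # -> p = 26
num = y * 2 - 4  # -> num = 26
y = p + num  # -> y = 52
p = y - p  # -> p = 26

Answer: 52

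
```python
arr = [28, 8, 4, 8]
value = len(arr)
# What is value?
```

Trace (tracking value):
arr = [28, 8, 4, 8]  # -> arr = [28, 8, 4, 8]
value = len(arr)  # -> value = 4

Answer: 4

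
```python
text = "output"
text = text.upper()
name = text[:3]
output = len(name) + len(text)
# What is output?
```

Answer: 9

Derivation:
Trace (tracking output):
text = 'output'  # -> text = 'output'
text = text.upper()  # -> text = 'OUTPUT'
name = text[:3]  # -> name = 'OUT'
output = len(name) + len(text)  # -> output = 9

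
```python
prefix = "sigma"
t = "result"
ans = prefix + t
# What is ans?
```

Answer: 'sigmaresult'

Derivation:
Trace (tracking ans):
prefix = 'sigma'  # -> prefix = 'sigma'
t = 'result'  # -> t = 'result'
ans = prefix + t  # -> ans = 'sigmaresult'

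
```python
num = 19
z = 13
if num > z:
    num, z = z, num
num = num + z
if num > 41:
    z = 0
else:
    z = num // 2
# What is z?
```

Trace (tracking z):
num = 19  # -> num = 19
z = 13  # -> z = 13
if num > z:  # condition is True
    num, z = (z, num)  # -> num = 13, z = 19
num = num + z  # -> num = 32
if num > 41:  # condition is False
else:
    z = num // 2  # -> z = 16

Answer: 16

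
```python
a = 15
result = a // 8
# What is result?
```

Trace (tracking result):
a = 15  # -> a = 15
result = a // 8  # -> result = 1

Answer: 1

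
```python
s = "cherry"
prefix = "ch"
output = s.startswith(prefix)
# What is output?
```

Trace (tracking output):
s = 'cherry'  # -> s = 'cherry'
prefix = 'ch'  # -> prefix = 'ch'
output = s.startswith(prefix)  # -> output = True

Answer: True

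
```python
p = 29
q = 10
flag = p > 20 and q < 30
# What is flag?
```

Answer: True

Derivation:
Trace (tracking flag):
p = 29  # -> p = 29
q = 10  # -> q = 10
flag = p > 20 and q < 30  # -> flag = True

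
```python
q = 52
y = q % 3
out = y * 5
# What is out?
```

Answer: 5

Derivation:
Trace (tracking out):
q = 52  # -> q = 52
y = q % 3  # -> y = 1
out = y * 5  # -> out = 5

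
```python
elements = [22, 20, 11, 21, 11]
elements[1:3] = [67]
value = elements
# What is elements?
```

Trace (tracking elements):
elements = [22, 20, 11, 21, 11]  # -> elements = [22, 20, 11, 21, 11]
elements[1:3] = [67]  # -> elements = [22, 67, 21, 11]
value = elements  # -> value = [22, 67, 21, 11]

Answer: [22, 67, 21, 11]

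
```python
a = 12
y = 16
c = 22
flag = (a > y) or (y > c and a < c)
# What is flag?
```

Trace (tracking flag):
a = 12  # -> a = 12
y = 16  # -> y = 16
c = 22  # -> c = 22
flag = a > y or (y > c and a < c)  # -> flag = False

Answer: False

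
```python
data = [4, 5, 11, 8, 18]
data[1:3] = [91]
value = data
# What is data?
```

Trace (tracking data):
data = [4, 5, 11, 8, 18]  # -> data = [4, 5, 11, 8, 18]
data[1:3] = [91]  # -> data = [4, 91, 8, 18]
value = data  # -> value = [4, 91, 8, 18]

Answer: [4, 91, 8, 18]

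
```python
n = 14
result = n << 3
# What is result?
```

Answer: 112

Derivation:
Trace (tracking result):
n = 14  # -> n = 14
result = n << 3  # -> result = 112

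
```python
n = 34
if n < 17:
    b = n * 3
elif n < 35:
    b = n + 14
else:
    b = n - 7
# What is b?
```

Answer: 48

Derivation:
Trace (tracking b):
n = 34  # -> n = 34
if n < 17:  # condition is False
elif n < 35:  # condition is True
    b = n + 14  # -> b = 48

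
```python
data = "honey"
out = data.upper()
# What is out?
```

Trace (tracking out):
data = 'honey'  # -> data = 'honey'
out = data.upper()  # -> out = 'HONEY'

Answer: 'HONEY'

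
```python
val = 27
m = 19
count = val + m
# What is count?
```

Answer: 46

Derivation:
Trace (tracking count):
val = 27  # -> val = 27
m = 19  # -> m = 19
count = val + m  # -> count = 46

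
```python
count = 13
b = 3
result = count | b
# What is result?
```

Answer: 15

Derivation:
Trace (tracking result):
count = 13  # -> count = 13
b = 3  # -> b = 3
result = count | b  # -> result = 15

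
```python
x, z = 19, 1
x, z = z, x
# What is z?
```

Answer: 19

Derivation:
Trace (tracking z):
x, z = (19, 1)  # -> x = 19, z = 1
x, z = (z, x)  # -> x = 1, z = 19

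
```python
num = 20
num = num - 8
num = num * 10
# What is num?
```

Trace (tracking num):
num = 20  # -> num = 20
num = num - 8  # -> num = 12
num = num * 10  # -> num = 120

Answer: 120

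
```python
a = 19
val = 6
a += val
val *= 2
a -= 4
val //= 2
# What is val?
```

Trace (tracking val):
a = 19  # -> a = 19
val = 6  # -> val = 6
a += val  # -> a = 25
val *= 2  # -> val = 12
a -= 4  # -> a = 21
val //= 2  # -> val = 6

Answer: 6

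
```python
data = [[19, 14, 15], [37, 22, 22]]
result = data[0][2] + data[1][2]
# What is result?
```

Answer: 37

Derivation:
Trace (tracking result):
data = [[19, 14, 15], [37, 22, 22]]  # -> data = [[19, 14, 15], [37, 22, 22]]
result = data[0][2] + data[1][2]  # -> result = 37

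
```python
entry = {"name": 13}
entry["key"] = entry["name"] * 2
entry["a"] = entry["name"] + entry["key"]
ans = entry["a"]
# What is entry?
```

Answer: {'name': 13, 'key': 26, 'a': 39}

Derivation:
Trace (tracking entry):
entry = {'name': 13}  # -> entry = {'name': 13}
entry['key'] = entry['name'] * 2  # -> entry = {'name': 13, 'key': 26}
entry['a'] = entry['name'] + entry['key']  # -> entry = {'name': 13, 'key': 26, 'a': 39}
ans = entry['a']  # -> ans = 39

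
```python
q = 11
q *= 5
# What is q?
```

Trace (tracking q):
q = 11  # -> q = 11
q *= 5  # -> q = 55

Answer: 55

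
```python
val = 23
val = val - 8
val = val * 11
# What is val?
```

Trace (tracking val):
val = 23  # -> val = 23
val = val - 8  # -> val = 15
val = val * 11  # -> val = 165

Answer: 165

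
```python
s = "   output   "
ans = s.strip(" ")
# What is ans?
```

Answer: 'output'

Derivation:
Trace (tracking ans):
s = '   output   '  # -> s = '   output   '
ans = s.strip(' ')  # -> ans = 'output'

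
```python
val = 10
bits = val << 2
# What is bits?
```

Answer: 40

Derivation:
Trace (tracking bits):
val = 10  # -> val = 10
bits = val << 2  # -> bits = 40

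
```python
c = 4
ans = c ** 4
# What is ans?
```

Answer: 256

Derivation:
Trace (tracking ans):
c = 4  # -> c = 4
ans = c ** 4  # -> ans = 256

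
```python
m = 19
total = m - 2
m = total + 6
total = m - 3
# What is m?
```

Answer: 23

Derivation:
Trace (tracking m):
m = 19  # -> m = 19
total = m - 2  # -> total = 17
m = total + 6  # -> m = 23
total = m - 3  # -> total = 20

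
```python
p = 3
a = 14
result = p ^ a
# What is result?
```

Trace (tracking result):
p = 3  # -> p = 3
a = 14  # -> a = 14
result = p ^ a  # -> result = 13

Answer: 13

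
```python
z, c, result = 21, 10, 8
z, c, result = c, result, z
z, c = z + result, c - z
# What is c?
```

Answer: -2

Derivation:
Trace (tracking c):
z, c, result = (21, 10, 8)  # -> z = 21, c = 10, result = 8
z, c, result = (c, result, z)  # -> z = 10, c = 8, result = 21
z, c = (z + result, c - z)  # -> z = 31, c = -2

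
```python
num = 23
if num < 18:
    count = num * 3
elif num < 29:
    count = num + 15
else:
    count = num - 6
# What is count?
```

Answer: 38

Derivation:
Trace (tracking count):
num = 23  # -> num = 23
if num < 18:  # condition is False
elif num < 29:  # condition is True
    count = num + 15  # -> count = 38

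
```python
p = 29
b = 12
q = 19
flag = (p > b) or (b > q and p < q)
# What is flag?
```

Trace (tracking flag):
p = 29  # -> p = 29
b = 12  # -> b = 12
q = 19  # -> q = 19
flag = p > b or (b > q and p < q)  # -> flag = True

Answer: True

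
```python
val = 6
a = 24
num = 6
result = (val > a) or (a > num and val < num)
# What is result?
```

Trace (tracking result):
val = 6  # -> val = 6
a = 24  # -> a = 24
num = 6  # -> num = 6
result = val > a or (a > num and val < num)  # -> result = False

Answer: False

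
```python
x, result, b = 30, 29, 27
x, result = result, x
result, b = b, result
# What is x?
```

Trace (tracking x):
x, result, b = (30, 29, 27)  # -> x = 30, result = 29, b = 27
x, result = (result, x)  # -> x = 29, result = 30
result, b = (b, result)  # -> result = 27, b = 30

Answer: 29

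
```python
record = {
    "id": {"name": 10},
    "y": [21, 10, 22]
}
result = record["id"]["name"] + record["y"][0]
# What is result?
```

Answer: 31

Derivation:
Trace (tracking result):
record = {'id': {'name': 10}, 'y': [21, 10, 22]}  # -> record = {'id': {'name': 10}, 'y': [21, 10, 22]}
result = record['id']['name'] + record['y'][0]  # -> result = 31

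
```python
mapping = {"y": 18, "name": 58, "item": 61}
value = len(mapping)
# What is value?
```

Answer: 3

Derivation:
Trace (tracking value):
mapping = {'y': 18, 'name': 58, 'item': 61}  # -> mapping = {'y': 18, 'name': 58, 'item': 61}
value = len(mapping)  # -> value = 3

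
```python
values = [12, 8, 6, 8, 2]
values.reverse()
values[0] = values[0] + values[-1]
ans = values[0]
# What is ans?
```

Answer: 14

Derivation:
Trace (tracking ans):
values = [12, 8, 6, 8, 2]  # -> values = [12, 8, 6, 8, 2]
values.reverse()  # -> values = [2, 8, 6, 8, 12]
values[0] = values[0] + values[-1]  # -> values = [14, 8, 6, 8, 12]
ans = values[0]  # -> ans = 14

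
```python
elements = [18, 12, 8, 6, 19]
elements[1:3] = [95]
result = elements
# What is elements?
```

Answer: [18, 95, 6, 19]

Derivation:
Trace (tracking elements):
elements = [18, 12, 8, 6, 19]  # -> elements = [18, 12, 8, 6, 19]
elements[1:3] = [95]  # -> elements = [18, 95, 6, 19]
result = elements  # -> result = [18, 95, 6, 19]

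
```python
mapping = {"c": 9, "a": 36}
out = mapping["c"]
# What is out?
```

Trace (tracking out):
mapping = {'c': 9, 'a': 36}  # -> mapping = {'c': 9, 'a': 36}
out = mapping['c']  # -> out = 9

Answer: 9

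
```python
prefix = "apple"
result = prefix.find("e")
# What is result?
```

Answer: 4

Derivation:
Trace (tracking result):
prefix = 'apple'  # -> prefix = 'apple'
result = prefix.find('e')  # -> result = 4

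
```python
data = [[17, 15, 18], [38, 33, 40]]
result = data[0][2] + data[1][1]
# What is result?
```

Trace (tracking result):
data = [[17, 15, 18], [38, 33, 40]]  # -> data = [[17, 15, 18], [38, 33, 40]]
result = data[0][2] + data[1][1]  # -> result = 51

Answer: 51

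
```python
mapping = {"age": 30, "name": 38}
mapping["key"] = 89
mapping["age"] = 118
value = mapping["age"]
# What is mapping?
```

Trace (tracking mapping):
mapping = {'age': 30, 'name': 38}  # -> mapping = {'age': 30, 'name': 38}
mapping['key'] = 89  # -> mapping = {'age': 30, 'name': 38, 'key': 89}
mapping['age'] = 118  # -> mapping = {'age': 118, 'name': 38, 'key': 89}
value = mapping['age']  # -> value = 118

Answer: {'age': 118, 'name': 38, 'key': 89}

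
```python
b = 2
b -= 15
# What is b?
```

Answer: -13

Derivation:
Trace (tracking b):
b = 2  # -> b = 2
b -= 15  # -> b = -13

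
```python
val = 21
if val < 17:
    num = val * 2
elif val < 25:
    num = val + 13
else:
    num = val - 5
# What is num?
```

Answer: 34

Derivation:
Trace (tracking num):
val = 21  # -> val = 21
if val < 17:  # condition is False
elif val < 25:  # condition is True
    num = val + 13  # -> num = 34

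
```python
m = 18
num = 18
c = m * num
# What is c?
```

Answer: 324

Derivation:
Trace (tracking c):
m = 18  # -> m = 18
num = 18  # -> num = 18
c = m * num  # -> c = 324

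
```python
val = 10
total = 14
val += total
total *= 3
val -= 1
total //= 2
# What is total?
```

Answer: 21

Derivation:
Trace (tracking total):
val = 10  # -> val = 10
total = 14  # -> total = 14
val += total  # -> val = 24
total *= 3  # -> total = 42
val -= 1  # -> val = 23
total //= 2  # -> total = 21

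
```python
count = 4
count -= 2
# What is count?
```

Answer: 2

Derivation:
Trace (tracking count):
count = 4  # -> count = 4
count -= 2  # -> count = 2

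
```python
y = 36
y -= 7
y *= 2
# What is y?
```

Answer: 58

Derivation:
Trace (tracking y):
y = 36  # -> y = 36
y -= 7  # -> y = 29
y *= 2  # -> y = 58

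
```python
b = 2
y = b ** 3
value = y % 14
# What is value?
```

Answer: 8

Derivation:
Trace (tracking value):
b = 2  # -> b = 2
y = b ** 3  # -> y = 8
value = y % 14  # -> value = 8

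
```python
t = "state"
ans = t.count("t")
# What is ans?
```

Answer: 2

Derivation:
Trace (tracking ans):
t = 'state'  # -> t = 'state'
ans = t.count('t')  # -> ans = 2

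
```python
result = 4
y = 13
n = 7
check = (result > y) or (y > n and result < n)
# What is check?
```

Answer: True

Derivation:
Trace (tracking check):
result = 4  # -> result = 4
y = 13  # -> y = 13
n = 7  # -> n = 7
check = result > y or (y > n and result < n)  # -> check = True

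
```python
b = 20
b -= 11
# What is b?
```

Answer: 9

Derivation:
Trace (tracking b):
b = 20  # -> b = 20
b -= 11  # -> b = 9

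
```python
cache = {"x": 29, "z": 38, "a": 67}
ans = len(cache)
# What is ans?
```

Trace (tracking ans):
cache = {'x': 29, 'z': 38, 'a': 67}  # -> cache = {'x': 29, 'z': 38, 'a': 67}
ans = len(cache)  # -> ans = 3

Answer: 3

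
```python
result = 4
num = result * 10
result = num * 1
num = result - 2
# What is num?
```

Trace (tracking num):
result = 4  # -> result = 4
num = result * 10  # -> num = 40
result = num * 1  # -> result = 40
num = result - 2  # -> num = 38

Answer: 38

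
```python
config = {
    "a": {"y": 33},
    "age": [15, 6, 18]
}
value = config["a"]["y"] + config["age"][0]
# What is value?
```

Trace (tracking value):
config = {'a': {'y': 33}, 'age': [15, 6, 18]}  # -> config = {'a': {'y': 33}, 'age': [15, 6, 18]}
value = config['a']['y'] + config['age'][0]  # -> value = 48

Answer: 48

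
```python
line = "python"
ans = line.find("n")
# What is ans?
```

Trace (tracking ans):
line = 'python'  # -> line = 'python'
ans = line.find('n')  # -> ans = 5

Answer: 5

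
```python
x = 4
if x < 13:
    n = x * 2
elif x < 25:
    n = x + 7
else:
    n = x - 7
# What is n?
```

Trace (tracking n):
x = 4  # -> x = 4
if x < 13:  # condition is True
    n = x * 2  # -> n = 8

Answer: 8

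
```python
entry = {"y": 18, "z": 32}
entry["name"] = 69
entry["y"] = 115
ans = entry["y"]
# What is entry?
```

Answer: {'y': 115, 'z': 32, 'name': 69}

Derivation:
Trace (tracking entry):
entry = {'y': 18, 'z': 32}  # -> entry = {'y': 18, 'z': 32}
entry['name'] = 69  # -> entry = {'y': 18, 'z': 32, 'name': 69}
entry['y'] = 115  # -> entry = {'y': 115, 'z': 32, 'name': 69}
ans = entry['y']  # -> ans = 115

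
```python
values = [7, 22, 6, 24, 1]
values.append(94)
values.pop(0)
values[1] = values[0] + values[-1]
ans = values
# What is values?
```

Answer: [22, 116, 24, 1, 94]

Derivation:
Trace (tracking values):
values = [7, 22, 6, 24, 1]  # -> values = [7, 22, 6, 24, 1]
values.append(94)  # -> values = [7, 22, 6, 24, 1, 94]
values.pop(0)  # -> values = [22, 6, 24, 1, 94]
values[1] = values[0] + values[-1]  # -> values = [22, 116, 24, 1, 94]
ans = values  # -> ans = [22, 116, 24, 1, 94]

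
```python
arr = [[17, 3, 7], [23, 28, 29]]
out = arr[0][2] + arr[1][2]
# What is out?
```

Trace (tracking out):
arr = [[17, 3, 7], [23, 28, 29]]  # -> arr = [[17, 3, 7], [23, 28, 29]]
out = arr[0][2] + arr[1][2]  # -> out = 36

Answer: 36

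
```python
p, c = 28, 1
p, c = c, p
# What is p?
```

Trace (tracking p):
p, c = (28, 1)  # -> p = 28, c = 1
p, c = (c, p)  # -> p = 1, c = 28

Answer: 1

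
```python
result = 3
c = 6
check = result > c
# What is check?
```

Trace (tracking check):
result = 3  # -> result = 3
c = 6  # -> c = 6
check = result > c  # -> check = False

Answer: False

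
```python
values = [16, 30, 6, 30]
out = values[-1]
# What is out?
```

Trace (tracking out):
values = [16, 30, 6, 30]  # -> values = [16, 30, 6, 30]
out = values[-1]  # -> out = 30

Answer: 30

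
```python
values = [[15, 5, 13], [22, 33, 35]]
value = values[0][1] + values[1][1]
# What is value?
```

Answer: 38

Derivation:
Trace (tracking value):
values = [[15, 5, 13], [22, 33, 35]]  # -> values = [[15, 5, 13], [22, 33, 35]]
value = values[0][1] + values[1][1]  # -> value = 38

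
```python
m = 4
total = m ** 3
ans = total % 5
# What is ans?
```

Trace (tracking ans):
m = 4  # -> m = 4
total = m ** 3  # -> total = 64
ans = total % 5  # -> ans = 4

Answer: 4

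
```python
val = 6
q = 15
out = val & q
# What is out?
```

Trace (tracking out):
val = 6  # -> val = 6
q = 15  # -> q = 15
out = val & q  # -> out = 6

Answer: 6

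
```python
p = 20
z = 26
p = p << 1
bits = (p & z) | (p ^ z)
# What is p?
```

Answer: 40

Derivation:
Trace (tracking p):
p = 20  # -> p = 20
z = 26  # -> z = 26
p = p << 1  # -> p = 40
bits = p & z | p ^ z  # -> bits = 58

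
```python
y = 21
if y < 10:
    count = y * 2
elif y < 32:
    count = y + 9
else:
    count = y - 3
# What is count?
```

Trace (tracking count):
y = 21  # -> y = 21
if y < 10:  # condition is False
elif y < 32:  # condition is True
    count = y + 9  # -> count = 30

Answer: 30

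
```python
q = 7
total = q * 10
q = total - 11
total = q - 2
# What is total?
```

Answer: 57

Derivation:
Trace (tracking total):
q = 7  # -> q = 7
total = q * 10  # -> total = 70
q = total - 11  # -> q = 59
total = q - 2  # -> total = 57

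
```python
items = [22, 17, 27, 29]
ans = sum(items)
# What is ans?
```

Trace (tracking ans):
items = [22, 17, 27, 29]  # -> items = [22, 17, 27, 29]
ans = sum(items)  # -> ans = 95

Answer: 95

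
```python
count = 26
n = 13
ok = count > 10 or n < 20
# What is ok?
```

Trace (tracking ok):
count = 26  # -> count = 26
n = 13  # -> n = 13
ok = count > 10 or n < 20  # -> ok = True

Answer: True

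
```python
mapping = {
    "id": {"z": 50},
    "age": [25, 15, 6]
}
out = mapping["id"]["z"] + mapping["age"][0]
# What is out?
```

Answer: 75

Derivation:
Trace (tracking out):
mapping = {'id': {'z': 50}, 'age': [25, 15, 6]}  # -> mapping = {'id': {'z': 50}, 'age': [25, 15, 6]}
out = mapping['id']['z'] + mapping['age'][0]  # -> out = 75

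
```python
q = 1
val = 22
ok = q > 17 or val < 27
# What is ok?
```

Trace (tracking ok):
q = 1  # -> q = 1
val = 22  # -> val = 22
ok = q > 17 or val < 27  # -> ok = True

Answer: True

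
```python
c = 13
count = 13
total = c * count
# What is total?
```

Trace (tracking total):
c = 13  # -> c = 13
count = 13  # -> count = 13
total = c * count  # -> total = 169

Answer: 169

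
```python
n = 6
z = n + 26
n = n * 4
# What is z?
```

Answer: 32

Derivation:
Trace (tracking z):
n = 6  # -> n = 6
z = n + 26  # -> z = 32
n = n * 4  # -> n = 24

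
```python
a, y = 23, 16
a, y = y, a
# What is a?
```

Trace (tracking a):
a, y = (23, 16)  # -> a = 23, y = 16
a, y = (y, a)  # -> a = 16, y = 23

Answer: 16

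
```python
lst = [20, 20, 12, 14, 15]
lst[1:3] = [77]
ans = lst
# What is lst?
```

Trace (tracking lst):
lst = [20, 20, 12, 14, 15]  # -> lst = [20, 20, 12, 14, 15]
lst[1:3] = [77]  # -> lst = [20, 77, 14, 15]
ans = lst  # -> ans = [20, 77, 14, 15]

Answer: [20, 77, 14, 15]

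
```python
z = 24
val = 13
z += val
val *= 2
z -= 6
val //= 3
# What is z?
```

Answer: 31

Derivation:
Trace (tracking z):
z = 24  # -> z = 24
val = 13  # -> val = 13
z += val  # -> z = 37
val *= 2  # -> val = 26
z -= 6  # -> z = 31
val //= 3  # -> val = 8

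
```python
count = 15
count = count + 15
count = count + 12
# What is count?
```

Answer: 42

Derivation:
Trace (tracking count):
count = 15  # -> count = 15
count = count + 15  # -> count = 30
count = count + 12  # -> count = 42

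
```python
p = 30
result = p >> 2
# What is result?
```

Answer: 7

Derivation:
Trace (tracking result):
p = 30  # -> p = 30
result = p >> 2  # -> result = 7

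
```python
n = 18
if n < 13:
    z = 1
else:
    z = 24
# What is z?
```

Trace (tracking z):
n = 18  # -> n = 18
if n < 13:  # condition is False
else:
    z = 24  # -> z = 24

Answer: 24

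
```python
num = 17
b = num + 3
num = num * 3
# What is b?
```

Answer: 20

Derivation:
Trace (tracking b):
num = 17  # -> num = 17
b = num + 3  # -> b = 20
num = num * 3  # -> num = 51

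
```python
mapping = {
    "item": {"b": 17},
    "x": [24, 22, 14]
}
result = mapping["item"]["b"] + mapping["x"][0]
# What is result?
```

Answer: 41

Derivation:
Trace (tracking result):
mapping = {'item': {'b': 17}, 'x': [24, 22, 14]}  # -> mapping = {'item': {'b': 17}, 'x': [24, 22, 14]}
result = mapping['item']['b'] + mapping['x'][0]  # -> result = 41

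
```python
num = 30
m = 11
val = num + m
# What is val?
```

Trace (tracking val):
num = 30  # -> num = 30
m = 11  # -> m = 11
val = num + m  # -> val = 41

Answer: 41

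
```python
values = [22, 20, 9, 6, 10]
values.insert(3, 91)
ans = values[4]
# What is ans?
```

Trace (tracking ans):
values = [22, 20, 9, 6, 10]  # -> values = [22, 20, 9, 6, 10]
values.insert(3, 91)  # -> values = [22, 20, 9, 91, 6, 10]
ans = values[4]  # -> ans = 6

Answer: 6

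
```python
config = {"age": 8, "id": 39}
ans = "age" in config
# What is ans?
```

Answer: True

Derivation:
Trace (tracking ans):
config = {'age': 8, 'id': 39}  # -> config = {'age': 8, 'id': 39}
ans = 'age' in config  # -> ans = True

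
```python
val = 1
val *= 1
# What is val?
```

Answer: 1

Derivation:
Trace (tracking val):
val = 1  # -> val = 1
val *= 1  # -> val = 1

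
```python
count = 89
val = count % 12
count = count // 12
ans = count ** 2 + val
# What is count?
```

Trace (tracking count):
count = 89  # -> count = 89
val = count % 12  # -> val = 5
count = count // 12  # -> count = 7
ans = count ** 2 + val  # -> ans = 54

Answer: 7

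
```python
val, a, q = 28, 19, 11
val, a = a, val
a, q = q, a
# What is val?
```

Trace (tracking val):
val, a, q = (28, 19, 11)  # -> val = 28, a = 19, q = 11
val, a = (a, val)  # -> val = 19, a = 28
a, q = (q, a)  # -> a = 11, q = 28

Answer: 19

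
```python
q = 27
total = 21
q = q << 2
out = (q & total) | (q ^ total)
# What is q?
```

Trace (tracking q):
q = 27  # -> q = 27
total = 21  # -> total = 21
q = q << 2  # -> q = 108
out = q & total | q ^ total  # -> out = 125

Answer: 108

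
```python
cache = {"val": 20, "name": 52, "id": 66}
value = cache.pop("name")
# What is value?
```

Trace (tracking value):
cache = {'val': 20, 'name': 52, 'id': 66}  # -> cache = {'val': 20, 'name': 52, 'id': 66}
value = cache.pop('name')  # -> value = 52

Answer: 52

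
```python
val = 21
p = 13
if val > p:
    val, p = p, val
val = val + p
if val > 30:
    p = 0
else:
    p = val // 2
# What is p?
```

Trace (tracking p):
val = 21  # -> val = 21
p = 13  # -> p = 13
if val > p:  # condition is True
    val, p = (p, val)  # -> val = 13, p = 21
val = val + p  # -> val = 34
if val > 30:  # condition is True
    p = 0  # -> p = 0

Answer: 0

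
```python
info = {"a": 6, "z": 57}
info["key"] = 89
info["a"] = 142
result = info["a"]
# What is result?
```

Trace (tracking result):
info = {'a': 6, 'z': 57}  # -> info = {'a': 6, 'z': 57}
info['key'] = 89  # -> info = {'a': 6, 'z': 57, 'key': 89}
info['a'] = 142  # -> info = {'a': 142, 'z': 57, 'key': 89}
result = info['a']  # -> result = 142

Answer: 142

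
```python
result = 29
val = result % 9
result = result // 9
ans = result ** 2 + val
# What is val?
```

Trace (tracking val):
result = 29  # -> result = 29
val = result % 9  # -> val = 2
result = result // 9  # -> result = 3
ans = result ** 2 + val  # -> ans = 11

Answer: 2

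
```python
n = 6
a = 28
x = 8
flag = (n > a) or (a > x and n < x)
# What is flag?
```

Trace (tracking flag):
n = 6  # -> n = 6
a = 28  # -> a = 28
x = 8  # -> x = 8
flag = n > a or (a > x and n < x)  # -> flag = True

Answer: True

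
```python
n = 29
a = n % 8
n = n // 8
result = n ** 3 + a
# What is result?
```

Answer: 32

Derivation:
Trace (tracking result):
n = 29  # -> n = 29
a = n % 8  # -> a = 5
n = n // 8  # -> n = 3
result = n ** 3 + a  # -> result = 32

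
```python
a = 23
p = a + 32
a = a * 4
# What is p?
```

Trace (tracking p):
a = 23  # -> a = 23
p = a + 32  # -> p = 55
a = a * 4  # -> a = 92

Answer: 55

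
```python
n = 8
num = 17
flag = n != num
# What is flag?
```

Trace (tracking flag):
n = 8  # -> n = 8
num = 17  # -> num = 17
flag = n != num  # -> flag = True

Answer: True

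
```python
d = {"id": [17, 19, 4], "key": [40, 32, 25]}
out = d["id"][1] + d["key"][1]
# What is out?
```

Trace (tracking out):
d = {'id': [17, 19, 4], 'key': [40, 32, 25]}  # -> d = {'id': [17, 19, 4], 'key': [40, 32, 25]}
out = d['id'][1] + d['key'][1]  # -> out = 51

Answer: 51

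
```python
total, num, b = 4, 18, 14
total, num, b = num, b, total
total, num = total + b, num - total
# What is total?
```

Trace (tracking total):
total, num, b = (4, 18, 14)  # -> total = 4, num = 18, b = 14
total, num, b = (num, b, total)  # -> total = 18, num = 14, b = 4
total, num = (total + b, num - total)  # -> total = 22, num = -4

Answer: 22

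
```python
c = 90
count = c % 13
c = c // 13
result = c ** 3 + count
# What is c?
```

Answer: 6

Derivation:
Trace (tracking c):
c = 90  # -> c = 90
count = c % 13  # -> count = 12
c = c // 13  # -> c = 6
result = c ** 3 + count  # -> result = 228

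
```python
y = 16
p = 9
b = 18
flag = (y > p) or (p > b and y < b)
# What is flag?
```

Trace (tracking flag):
y = 16  # -> y = 16
p = 9  # -> p = 9
b = 18  # -> b = 18
flag = y > p or (p > b and y < b)  # -> flag = True

Answer: True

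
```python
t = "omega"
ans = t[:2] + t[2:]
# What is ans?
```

Trace (tracking ans):
t = 'omega'  # -> t = 'omega'
ans = t[:2] + t[2:]  # -> ans = 'omega'

Answer: 'omega'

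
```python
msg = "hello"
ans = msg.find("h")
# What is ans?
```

Trace (tracking ans):
msg = 'hello'  # -> msg = 'hello'
ans = msg.find('h')  # -> ans = 0

Answer: 0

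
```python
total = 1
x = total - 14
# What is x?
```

Answer: -13

Derivation:
Trace (tracking x):
total = 1  # -> total = 1
x = total - 14  # -> x = -13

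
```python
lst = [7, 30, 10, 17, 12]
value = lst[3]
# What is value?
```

Trace (tracking value):
lst = [7, 30, 10, 17, 12]  # -> lst = [7, 30, 10, 17, 12]
value = lst[3]  # -> value = 17

Answer: 17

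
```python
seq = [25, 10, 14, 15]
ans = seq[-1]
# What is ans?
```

Trace (tracking ans):
seq = [25, 10, 14, 15]  # -> seq = [25, 10, 14, 15]
ans = seq[-1]  # -> ans = 15

Answer: 15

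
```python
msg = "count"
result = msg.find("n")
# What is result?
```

Answer: 3

Derivation:
Trace (tracking result):
msg = 'count'  # -> msg = 'count'
result = msg.find('n')  # -> result = 3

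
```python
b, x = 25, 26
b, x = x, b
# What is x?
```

Trace (tracking x):
b, x = (25, 26)  # -> b = 25, x = 26
b, x = (x, b)  # -> b = 26, x = 25

Answer: 25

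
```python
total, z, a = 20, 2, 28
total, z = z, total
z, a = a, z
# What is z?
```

Answer: 28

Derivation:
Trace (tracking z):
total, z, a = (20, 2, 28)  # -> total = 20, z = 2, a = 28
total, z = (z, total)  # -> total = 2, z = 20
z, a = (a, z)  # -> z = 28, a = 20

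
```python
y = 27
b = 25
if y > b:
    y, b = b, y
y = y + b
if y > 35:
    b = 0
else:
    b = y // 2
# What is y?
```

Answer: 52

Derivation:
Trace (tracking y):
y = 27  # -> y = 27
b = 25  # -> b = 25
if y > b:  # condition is True
    y, b = (b, y)  # -> y = 25, b = 27
y = y + b  # -> y = 52
if y > 35:  # condition is True
    b = 0  # -> b = 0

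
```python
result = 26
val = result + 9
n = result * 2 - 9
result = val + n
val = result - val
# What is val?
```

Answer: 43

Derivation:
Trace (tracking val):
result = 26  # -> result = 26
val = result + 9  # -> val = 35
n = result * 2 - 9  # -> n = 43
result = val + n  # -> result = 78
val = result - val  # -> val = 43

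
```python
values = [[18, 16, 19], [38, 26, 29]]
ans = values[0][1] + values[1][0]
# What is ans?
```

Trace (tracking ans):
values = [[18, 16, 19], [38, 26, 29]]  # -> values = [[18, 16, 19], [38, 26, 29]]
ans = values[0][1] + values[1][0]  # -> ans = 54

Answer: 54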